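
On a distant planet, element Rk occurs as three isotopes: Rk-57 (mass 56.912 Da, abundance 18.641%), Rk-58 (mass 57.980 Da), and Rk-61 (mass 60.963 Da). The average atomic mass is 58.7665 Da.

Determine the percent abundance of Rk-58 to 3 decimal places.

48.319%

Let x and y be the fractions of Rk-58 and Rk-61. Then x + y = 1 − 0.18641 = 0.81359 and 57.980x + 60.963y = 58.7665 − 0.18641×56.912 = 48.15753408.
Substituting: 57.980x + 60.963(0.81359 − x) = 48.15753408
(57.980 − 60.963)x = -1.44135309  ⇒  x = 0.48319, y = 0.33040
Rk-58: 48.319%, Rk-61: 33.040%.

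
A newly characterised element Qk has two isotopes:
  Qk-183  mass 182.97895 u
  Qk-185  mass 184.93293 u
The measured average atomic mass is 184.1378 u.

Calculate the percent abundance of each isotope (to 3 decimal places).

With x = fraction of Qk-183 (so Qk-185 is 1 − x):
182.97895·x + 184.93293·(1 − x) = 184.1378
(182.97895 − 184.93293)·x = 184.1378 − 184.93293
x = -0.79513 / -1.95398 = 0.40693 → 40.693% Qk-183, 59.307% Qk-185.

Qk-183: 40.693%, Qk-185: 59.307%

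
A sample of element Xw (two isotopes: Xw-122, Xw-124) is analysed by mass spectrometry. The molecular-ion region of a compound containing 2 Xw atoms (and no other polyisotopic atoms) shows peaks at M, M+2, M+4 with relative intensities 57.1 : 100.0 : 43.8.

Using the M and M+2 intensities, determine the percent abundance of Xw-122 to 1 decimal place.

If p is the fraction of Xw that is Xw-122, then I(M+2)/I(M) = [C(2,1)·p^1·(1−p)] / p^2 = 2·(1−p)/p = 100.0/57.1 = 1.7513
(1−p)/p = 1.7513/2 = 0.8757  ⇒  p = 1/(1 + 0.8757) = 0.5331
Xw-122: 53.3%, Xw-124: 46.7%.

53.3%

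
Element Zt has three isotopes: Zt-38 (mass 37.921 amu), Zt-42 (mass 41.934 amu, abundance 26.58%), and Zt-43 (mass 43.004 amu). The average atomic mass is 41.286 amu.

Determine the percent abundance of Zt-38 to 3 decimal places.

Let x and y be the fractions of Zt-38 and Zt-43. Then x + y = 1 − 0.2658 = 0.7342 and 37.921x + 43.004y = 41.286 − 0.2658×41.934 = 30.1399428.
Substituting: 37.921x + 43.004(0.7342 − x) = 30.1399428
(37.921 − 43.004)x = -1.433594  ⇒  x = 0.28204, y = 0.45216
Zt-38: 28.204%, Zt-43: 45.216%.

28.204%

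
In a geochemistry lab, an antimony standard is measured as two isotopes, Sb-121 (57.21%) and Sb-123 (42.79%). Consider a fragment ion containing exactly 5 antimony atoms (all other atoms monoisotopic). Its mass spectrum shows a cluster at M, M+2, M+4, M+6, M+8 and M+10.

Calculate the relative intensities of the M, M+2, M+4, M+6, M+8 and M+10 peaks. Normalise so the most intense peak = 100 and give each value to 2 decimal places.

17.88 : 66.85 : 100.00 : 74.79 : 27.97 : 4.18

The 5 Sb atoms are independent, so intensities follow the terms of (0.5721 + 0.4279)^5.
P(M) = 0.5721^5 = 0.061286
P(M+2) = 5 × 0.5721^4 × 0.4279^1 = 0.229192
P(M+4) = 10 × 0.5721^3 × 0.4279^2 = 0.342847
P(M+6) = 10 × 0.5721^2 × 0.4279^3 = 0.256431
P(M+8) = 5 × 0.5721^1 × 0.4279^4 = 0.095898
P(M+10) = 0.4279^5 = 0.014345
The M+4 peak is largest (0.342847); scaling to 100 gives 17.88 : 66.85 : 100.00 : 74.79 : 27.97 : 4.18.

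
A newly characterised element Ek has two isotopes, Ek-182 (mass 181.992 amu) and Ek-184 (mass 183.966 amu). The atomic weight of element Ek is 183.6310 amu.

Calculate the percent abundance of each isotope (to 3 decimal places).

With x = fraction of Ek-182 (so Ek-184 is 1 − x):
181.992·x + 183.966·(1 − x) = 183.6310
(181.992 − 183.966)·x = 183.6310 − 183.966
x = -0.3350 / -1.974 = 0.16971 → 16.971% Ek-182, 83.029% Ek-184.

Ek-182: 16.971%, Ek-184: 83.029%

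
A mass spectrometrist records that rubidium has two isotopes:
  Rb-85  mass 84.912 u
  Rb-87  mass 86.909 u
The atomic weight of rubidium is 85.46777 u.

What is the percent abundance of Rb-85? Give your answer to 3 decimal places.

72.170%

With x = fraction of Rb-85 (so Rb-87 is 1 − x):
84.912·x + 86.909·(1 − x) = 85.46777
(84.912 − 86.909)·x = 85.46777 − 86.909
x = -1.44123 / -1.997 = 0.72170 → 72.170% Rb-85, 27.830% Rb-87.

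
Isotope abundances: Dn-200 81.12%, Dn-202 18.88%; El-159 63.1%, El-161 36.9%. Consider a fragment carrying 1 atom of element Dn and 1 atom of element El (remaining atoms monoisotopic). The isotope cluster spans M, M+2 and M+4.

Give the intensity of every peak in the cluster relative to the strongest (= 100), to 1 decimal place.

Element Dn pattern (n=1): 0.8112 : 0.1888
Element El pattern (n=1): 0.6310 : 0.3690
Convolve the two distributions (both contribute in 2-u steps):
  M: 0.8112×0.6310 = 0.511867
  M+2: 0.8112×0.3690 + 0.1888×0.6310 = 0.418466
  M+4: 0.1888×0.3690 = 0.069667
Scale to base peak (0.511867) = 100: 100.0 : 81.8 : 13.6

100.0 : 81.8 : 13.6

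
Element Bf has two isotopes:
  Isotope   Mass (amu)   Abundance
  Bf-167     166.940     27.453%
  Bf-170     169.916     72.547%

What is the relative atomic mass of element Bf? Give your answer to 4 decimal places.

Average mass = Σ (abundance × isotope mass) = 0.27453 × 166.940 + 0.72547 × 169.916
= 45.83004 + 123.26896 = 169.09900 amu

169.0990 amu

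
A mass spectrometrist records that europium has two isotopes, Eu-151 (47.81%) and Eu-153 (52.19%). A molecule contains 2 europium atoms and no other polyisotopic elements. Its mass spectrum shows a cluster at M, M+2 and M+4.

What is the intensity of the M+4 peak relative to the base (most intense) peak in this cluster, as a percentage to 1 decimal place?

Binomial terms of (0.4781 + 0.5219)^2: M 0.2286, M+2 0.4990, M+4 0.2724 → M+2 is the base peak.
P(M+2) = C(2,1) × 0.4781^1 × 0.5219^1 = 2 × 0.4781 × 0.5219 = 0.499041 (base)
P(M+4) = C(2,2) × 0.4781^0 × 0.5219^2 = 1 × 1.0000 × 0.27237961 = 0.272380
Relative intensity = 0.272380 / 0.499041 × 100 = 54.6

54.6%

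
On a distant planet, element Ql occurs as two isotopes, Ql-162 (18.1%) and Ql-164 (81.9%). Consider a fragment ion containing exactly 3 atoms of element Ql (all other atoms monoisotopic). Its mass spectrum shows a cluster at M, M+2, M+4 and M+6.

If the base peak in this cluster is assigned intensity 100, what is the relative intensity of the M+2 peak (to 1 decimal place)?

(0.181 + 0.819)^3 gives M 0.0059, M+2 0.0805, M+4 0.3642, M+6 0.5494; the largest is M+6.
P(M+6) = C(3,3) × 0.181^0 × 0.819^3 = 1 × 1.0000 × 0.54935326 = 0.549353 (base)
P(M+2) = C(3,1) × 0.181^2 × 0.819^1 = 3 × 0.032761 × 0.8190 = 0.080494
Relative intensity = 0.080494 / 0.549353 × 100 = 14.7

14.7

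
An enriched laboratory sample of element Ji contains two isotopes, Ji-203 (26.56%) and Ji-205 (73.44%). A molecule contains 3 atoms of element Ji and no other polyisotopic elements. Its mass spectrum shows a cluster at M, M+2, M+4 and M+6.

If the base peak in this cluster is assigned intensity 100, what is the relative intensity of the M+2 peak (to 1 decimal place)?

36.2

Term probabilities: M 0.0187, M+2 0.1554, M+4 0.4297, M+6 0.3961. Base peak = M+4.
P(M+4) = C(3,2) × 0.2656^1 × 0.7344^2 = 3 × 0.2656 × 0.53934336 = 0.429749 (base)
P(M+2) = C(3,1) × 0.2656^2 × 0.7344^1 = 3 × 0.07054336 × 0.7344 = 0.155421
Relative intensity = 0.155421 / 0.429749 × 100 = 36.2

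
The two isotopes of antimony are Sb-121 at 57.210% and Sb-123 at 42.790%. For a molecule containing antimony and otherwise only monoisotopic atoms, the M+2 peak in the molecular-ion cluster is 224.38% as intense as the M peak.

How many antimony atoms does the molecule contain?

For n independent Sb atoms, I(M+2)/I(M) = n · (abundance Sb-123) / (abundance Sb-121) = n · 0.42790/0.57210.
n = 2.2438 × 0.57210/0.42790 = 3.00 ≈ 3

3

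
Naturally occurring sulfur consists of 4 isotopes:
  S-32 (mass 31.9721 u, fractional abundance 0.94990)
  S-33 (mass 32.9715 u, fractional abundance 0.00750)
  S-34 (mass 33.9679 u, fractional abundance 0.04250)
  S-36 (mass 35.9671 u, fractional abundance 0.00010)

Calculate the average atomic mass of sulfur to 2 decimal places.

32.06 u

Weight each isotope mass by its fractional abundance: 0.94990 × 31.9721 + 0.00750 × 32.9715 + 0.04250 × 33.9679 + 0.00010 × 35.9671
= 30.37030 + 0.24729 + 1.44364 + 0.00360 = 32.06483 u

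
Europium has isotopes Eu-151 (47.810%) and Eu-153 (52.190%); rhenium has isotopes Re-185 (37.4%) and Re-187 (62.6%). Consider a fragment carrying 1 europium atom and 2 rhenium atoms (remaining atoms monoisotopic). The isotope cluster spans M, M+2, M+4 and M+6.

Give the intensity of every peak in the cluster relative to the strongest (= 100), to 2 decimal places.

15.49 : 68.76 : 100.00 : 47.37

Europium pattern (n=1): 0.4781 : 0.5219
Rhenium pattern (n=2): 0.139876 : 0.468248 : 0.391876
Convolve the two distributions (both contribute in 2-u steps):
  M: 0.4781×0.139876 = 0.066875
  M+2: 0.4781×0.468248 + 0.5219×0.139876 = 0.296871
  M+4: 0.4781×0.391876 + 0.5219×0.468248 = 0.431735
  M+6: 0.5219×0.391876 = 0.204520
Scale to base peak (0.431735) = 100: 15.49 : 68.76 : 100.00 : 47.37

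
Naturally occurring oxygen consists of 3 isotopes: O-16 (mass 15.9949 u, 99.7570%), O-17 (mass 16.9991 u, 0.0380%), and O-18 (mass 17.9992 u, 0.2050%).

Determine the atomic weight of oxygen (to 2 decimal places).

The abundance-weighted mean is 0.997570 × 15.9949 + 0.000380 × 16.9991 + 0.002050 × 17.9992
= 15.95603 + 0.00646 + 0.03690 = 15.99939 u

16.00 u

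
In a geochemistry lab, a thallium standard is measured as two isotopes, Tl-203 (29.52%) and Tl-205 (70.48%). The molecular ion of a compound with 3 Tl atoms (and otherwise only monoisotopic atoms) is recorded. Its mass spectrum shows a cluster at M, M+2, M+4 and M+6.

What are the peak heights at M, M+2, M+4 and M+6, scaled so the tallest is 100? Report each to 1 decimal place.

Each Tl atom is independently Tl-203 (p = 0.2952) or Tl-205 (q = 0.7048); the cluster is the binomial expansion (p + q)^3.
P(M) = 0.2952^3 = 0.025725
P(M+2) = 3 × 0.2952^2 × 0.7048^1 = 0.184255
P(M+4) = 3 × 0.2952^1 × 0.7048^2 = 0.439916
P(M+6) = 0.7048^3 = 0.350104
The M+4 peak is largest (0.439916); scaling to 100 gives 5.8 : 41.9 : 100.0 : 79.6.

5.8 : 41.9 : 100.0 : 79.6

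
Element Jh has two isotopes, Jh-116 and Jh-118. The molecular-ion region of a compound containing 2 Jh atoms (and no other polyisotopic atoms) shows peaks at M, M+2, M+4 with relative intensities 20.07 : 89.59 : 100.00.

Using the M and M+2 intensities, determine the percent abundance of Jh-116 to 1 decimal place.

If p is the fraction of Jh that is Jh-116, then I(M+2)/I(M) = [C(2,1)·p^1·(1−p)] / p^2 = 2·(1−p)/p = 89.59/20.07 = 4.4639
(1−p)/p = 4.4639/2 = 2.2319  ⇒  p = 1/(1 + 2.2319) = 0.3094
Jh-116: 30.9%, Jh-118: 69.1%.

30.9%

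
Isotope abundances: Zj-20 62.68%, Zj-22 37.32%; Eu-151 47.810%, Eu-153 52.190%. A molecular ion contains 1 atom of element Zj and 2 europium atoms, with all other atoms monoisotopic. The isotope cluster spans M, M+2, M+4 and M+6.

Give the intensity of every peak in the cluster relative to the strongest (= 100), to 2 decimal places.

Element Zj pattern (n=1): 0.6268 : 0.3732
Europium pattern (n=2): 0.22857961 : 0.49904078 : 0.27237961
Convolve the two distributions (both contribute in 2-u steps):
  M: 0.6268×0.22857961 = 0.143274
  M+2: 0.6268×0.49904078 + 0.3732×0.22857961 = 0.398105
  M+4: 0.6268×0.27237961 + 0.3732×0.49904078 = 0.356970
  M+6: 0.3732×0.27237961 = 0.101652
Scale to base peak (0.398105) = 100: 35.99 : 100.00 : 89.67 : 25.53

35.99 : 100.00 : 89.67 : 25.53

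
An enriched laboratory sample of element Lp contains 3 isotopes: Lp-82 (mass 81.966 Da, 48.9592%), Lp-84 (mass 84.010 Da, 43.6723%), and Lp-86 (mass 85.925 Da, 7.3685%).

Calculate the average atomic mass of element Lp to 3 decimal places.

Average mass = Σ (abundance × isotope mass) = 0.489592 × 81.966 + 0.436723 × 84.010 + 0.073685 × 85.925
= 40.1299 + 36.6891 + 6.3314 = 83.1504 Da

83.150 Da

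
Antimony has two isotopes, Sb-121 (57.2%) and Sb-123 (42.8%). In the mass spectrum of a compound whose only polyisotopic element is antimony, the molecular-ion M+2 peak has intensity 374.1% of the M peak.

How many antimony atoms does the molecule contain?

The M+2/M ratio from n Sb atoms is n · q/p = n · 0.428/0.572.
n = 3.741 × 0.572/0.428 = 5.00 ≈ 5

5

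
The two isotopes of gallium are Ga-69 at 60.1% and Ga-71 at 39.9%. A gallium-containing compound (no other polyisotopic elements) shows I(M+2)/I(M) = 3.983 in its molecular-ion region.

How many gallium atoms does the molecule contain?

For n independent Ga atoms, I(M+2)/I(M) = n · (abundance Ga-71) / (abundance Ga-69) = n · 0.399/0.601.
n = 3.983 × 0.601/0.399 = 6.00 ≈ 6

6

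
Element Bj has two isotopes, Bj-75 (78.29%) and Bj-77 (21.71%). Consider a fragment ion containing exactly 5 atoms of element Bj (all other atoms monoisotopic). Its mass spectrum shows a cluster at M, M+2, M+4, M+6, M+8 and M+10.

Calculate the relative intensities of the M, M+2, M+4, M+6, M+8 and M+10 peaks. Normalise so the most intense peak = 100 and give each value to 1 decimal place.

The 5 Bj atoms are independent, so intensities follow the terms of (0.7829 + 0.2171)^5.
P(M) = 0.7829^5 = 0.294125
P(M+2) = 5 × 0.7829^4 × 0.2171^1 = 0.407807
P(M+4) = 10 × 0.7829^3 × 0.2171^2 = 0.226172
P(M+6) = 10 × 0.7829^2 × 0.2171^3 = 0.062718
P(M+8) = 5 × 0.7829^1 × 0.2171^4 = 0.008696
P(M+10) = 0.2171^5 = 0.000482
The M+2 peak is largest (0.407807); scaling to 100 gives 72.1 : 100.0 : 55.5 : 15.4 : 2.1 : 0.1.

72.1 : 100.0 : 55.5 : 15.4 : 2.1 : 0.1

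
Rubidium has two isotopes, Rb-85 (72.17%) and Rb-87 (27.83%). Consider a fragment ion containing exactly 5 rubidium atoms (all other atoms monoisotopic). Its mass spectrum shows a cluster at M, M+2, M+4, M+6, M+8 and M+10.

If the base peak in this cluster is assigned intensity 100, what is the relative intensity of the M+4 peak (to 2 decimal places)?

77.12

Binomial terms of (0.7217 + 0.2783)^5: M 0.1958, M+2 0.3775, M+4 0.2911, M+6 0.1123, M+8 0.0216, M+10 0.0017 → M+2 is the base peak.
P(M+2) = C(5,1) × 0.7217^4 × 0.2783^1 = 5 × 0.27128565 × 0.2783 = 0.377494 (base)
P(M+4) = C(5,2) × 0.7217^3 × 0.2783^2 = 10 × 0.37589809 × 0.07745089 = 0.291136
Relative intensity = 0.291136 / 0.377494 × 100 = 77.12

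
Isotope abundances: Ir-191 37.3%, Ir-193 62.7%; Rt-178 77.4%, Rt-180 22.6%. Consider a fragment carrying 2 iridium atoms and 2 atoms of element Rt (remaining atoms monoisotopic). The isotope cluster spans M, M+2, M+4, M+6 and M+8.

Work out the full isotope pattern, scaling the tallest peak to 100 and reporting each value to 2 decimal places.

Iridium pattern (n=2): 0.139129 : 0.467742 : 0.393129
Element Rt pattern (n=2): 0.599076 : 0.349848 : 0.051076
Convolve the two distributions (both contribute in 2-u steps):
  M: 0.139129×0.599076 = 0.083349
  M+2: 0.139129×0.349848 + 0.467742×0.599076 = 0.328887
  M+4: 0.139129×0.051076 + 0.467742×0.349848 + 0.393129×0.599076 = 0.406259
  M+6: 0.467742×0.051076 + 0.393129×0.349848 = 0.161426
  M+8: 0.393129×0.051076 = 0.020079
Scale to base peak (0.406259) = 100: 20.52 : 80.96 : 100.00 : 39.73 : 4.94

20.52 : 80.96 : 100.00 : 39.73 : 4.94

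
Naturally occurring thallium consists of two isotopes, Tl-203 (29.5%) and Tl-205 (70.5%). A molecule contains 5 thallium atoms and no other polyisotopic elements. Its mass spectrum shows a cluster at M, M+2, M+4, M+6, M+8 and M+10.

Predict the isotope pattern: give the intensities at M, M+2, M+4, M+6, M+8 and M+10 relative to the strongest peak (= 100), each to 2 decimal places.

Expanding (0.295 + 0.705)^5:
P(M) = 0.295^5 = 0.002234
P(M+2) = 5 × 0.295^4 × 0.705^1 = 0.026696
P(M+4) = 10 × 0.295^3 × 0.705^2 = 0.127598
P(M+6) = 10 × 0.295^2 × 0.705^3 = 0.304938
P(M+8) = 5 × 0.295^1 × 0.705^4 = 0.364375
P(M+10) = 0.705^5 = 0.174159
The M+8 peak is largest (0.364375); scaling to 100 gives 0.61 : 7.33 : 35.02 : 83.69 : 100.00 : 47.80.

0.61 : 7.33 : 35.02 : 83.69 : 100.00 : 47.80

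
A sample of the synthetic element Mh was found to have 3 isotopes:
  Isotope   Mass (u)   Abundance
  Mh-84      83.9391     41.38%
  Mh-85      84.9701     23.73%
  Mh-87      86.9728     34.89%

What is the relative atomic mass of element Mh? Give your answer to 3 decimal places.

85.242 u

Average mass = Σ (abundance × isotope mass) = 0.4138 × 83.9391 + 0.2373 × 84.9701 + 0.3489 × 86.9728
= 34.73400 + 20.16340 + 30.34481 = 85.24221 u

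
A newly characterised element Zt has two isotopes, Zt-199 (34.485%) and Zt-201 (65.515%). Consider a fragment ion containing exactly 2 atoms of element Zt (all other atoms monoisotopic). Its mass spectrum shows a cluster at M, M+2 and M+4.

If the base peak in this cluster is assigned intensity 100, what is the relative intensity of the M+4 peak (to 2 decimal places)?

94.99

Binomial terms of (0.34485 + 0.65515)^2: M 0.1189, M+2 0.4519, M+4 0.4292 → M+2 is the base peak.
P(M+2) = C(2,1) × 0.34485^1 × 0.65515^1 = 2 × 0.34485 × 0.65515 = 0.451857 (base)
P(M+4) = C(2,2) × 0.34485^0 × 0.65515^2 = 1 × 1.0000 × 0.42922152 = 0.429222
Relative intensity = 0.429222 / 0.451857 × 100 = 94.99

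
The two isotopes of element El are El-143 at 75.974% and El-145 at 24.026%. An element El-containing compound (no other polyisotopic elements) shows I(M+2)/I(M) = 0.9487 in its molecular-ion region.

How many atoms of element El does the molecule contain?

For n independent El atoms, I(M+2)/I(M) = n · (abundance El-145) / (abundance El-143) = n · 0.24026/0.75974.
n = 0.9487 × 0.75974/0.24026 = 3.00 ≈ 3

3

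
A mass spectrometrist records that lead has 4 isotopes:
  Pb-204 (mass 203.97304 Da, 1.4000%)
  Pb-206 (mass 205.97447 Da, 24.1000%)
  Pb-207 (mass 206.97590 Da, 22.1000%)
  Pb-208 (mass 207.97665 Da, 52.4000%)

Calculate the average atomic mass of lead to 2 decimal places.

207.22 Da

Ar = Σ fᵢ·mᵢ = 0.014000 × 203.97304 + 0.241000 × 205.97447 + 0.221000 × 206.97590 + 0.524000 × 207.97665
= 2.855623 + 49.639847 + 45.741674 + 108.979765 = 207.216909 Da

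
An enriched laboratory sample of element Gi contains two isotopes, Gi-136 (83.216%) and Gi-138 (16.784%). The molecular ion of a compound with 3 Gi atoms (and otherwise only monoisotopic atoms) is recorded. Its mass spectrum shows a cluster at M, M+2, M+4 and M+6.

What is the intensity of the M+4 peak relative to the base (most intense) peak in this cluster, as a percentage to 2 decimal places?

12.20%

Term probabilities: M 0.5763, M+2 0.3487, M+4 0.0703, M+6 0.0047. Base peak = M.
P(M) = C(3,0) × 0.83216^3 × 0.16784^0 = 1 × 0.5762627 × 1.0000 = 0.576263 (base)
P(M+4) = C(3,2) × 0.83216^1 × 0.16784^2 = 3 × 0.83216 × 0.02817027 = 0.070327
Relative intensity = 0.070327 / 0.576263 × 100 = 12.20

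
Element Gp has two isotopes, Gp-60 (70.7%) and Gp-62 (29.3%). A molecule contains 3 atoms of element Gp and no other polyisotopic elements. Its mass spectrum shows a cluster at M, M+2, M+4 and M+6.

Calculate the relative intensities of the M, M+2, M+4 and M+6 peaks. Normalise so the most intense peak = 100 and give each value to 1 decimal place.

Expanding (0.707 + 0.293)^3:
P(M) = 0.707^3 = 0.353393
P(M+2) = 3 × 0.707^2 × 0.293^1 = 0.439367
P(M+4) = 3 × 0.707^1 × 0.293^2 = 0.182086
P(M+6) = 0.293^3 = 0.025154
The M+2 peak is largest (0.439367); scaling to 100 gives 80.4 : 100.0 : 41.4 : 5.7.

80.4 : 100.0 : 41.4 : 5.7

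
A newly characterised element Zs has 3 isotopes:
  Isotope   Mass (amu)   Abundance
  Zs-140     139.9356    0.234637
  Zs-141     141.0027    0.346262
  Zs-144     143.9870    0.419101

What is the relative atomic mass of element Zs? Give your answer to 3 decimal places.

142.003 amu

Average mass = Σ (abundance × isotope mass) = 0.234637 × 139.9356 + 0.346262 × 141.0027 + 0.419101 × 143.9870
= 32.83407 + 48.82388 + 60.34510 = 142.00305 amu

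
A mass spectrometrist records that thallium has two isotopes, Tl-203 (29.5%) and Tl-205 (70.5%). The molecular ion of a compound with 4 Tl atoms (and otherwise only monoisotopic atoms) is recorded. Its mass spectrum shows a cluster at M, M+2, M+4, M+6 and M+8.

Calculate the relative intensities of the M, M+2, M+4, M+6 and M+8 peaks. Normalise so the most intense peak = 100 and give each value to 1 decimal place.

1.8 : 17.5 : 62.8 : 100.0 : 59.7

The 4 Tl atoms are independent, so intensities follow the terms of (0.295 + 0.705)^4.
P(M) = 0.295^4 = 0.007573
P(M+2) = 4 × 0.295^3 × 0.705^1 = 0.072396
P(M+4) = 6 × 0.295^2 × 0.705^2 = 0.259522
P(M+6) = 4 × 0.295^1 × 0.705^3 = 0.413475
P(M+8) = 0.705^4 = 0.247034
The M+6 peak is largest (0.413475); scaling to 100 gives 1.8 : 17.5 : 62.8 : 100.0 : 59.7.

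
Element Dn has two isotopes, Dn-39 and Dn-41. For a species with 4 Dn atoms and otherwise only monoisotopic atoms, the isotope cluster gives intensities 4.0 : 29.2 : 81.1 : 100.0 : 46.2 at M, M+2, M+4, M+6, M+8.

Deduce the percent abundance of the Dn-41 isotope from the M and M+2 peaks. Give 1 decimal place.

If p is the fraction of Dn that is Dn-39, then I(M+2)/I(M) = [C(4,1)·p^3·(1−p)] / p^4 = 4·(1−p)/p = 29.2/4.0 = 7.3000
(1−p)/p = 7.3000/4 = 1.8250  ⇒  p = 1/(1 + 1.8250) = 0.3540
Dn-39: 35.4%, Dn-41: 64.6%.

64.6%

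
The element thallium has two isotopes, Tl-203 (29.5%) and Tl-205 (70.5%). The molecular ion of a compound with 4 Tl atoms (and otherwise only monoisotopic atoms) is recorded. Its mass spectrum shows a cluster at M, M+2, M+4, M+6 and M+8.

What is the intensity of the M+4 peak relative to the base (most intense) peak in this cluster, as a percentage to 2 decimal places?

Term probabilities: M 0.0076, M+2 0.0724, M+4 0.2595, M+6 0.4135, M+8 0.2470. Base peak = M+6.
P(M+6) = C(4,3) × 0.295^1 × 0.705^3 = 4 × 0.2950 × 0.35040263 = 0.413475 (base)
P(M+4) = C(4,2) × 0.295^2 × 0.705^2 = 6 × 0.087025 × 0.497025 = 0.259522
Relative intensity = 0.259522 / 0.413475 × 100 = 62.77

62.77%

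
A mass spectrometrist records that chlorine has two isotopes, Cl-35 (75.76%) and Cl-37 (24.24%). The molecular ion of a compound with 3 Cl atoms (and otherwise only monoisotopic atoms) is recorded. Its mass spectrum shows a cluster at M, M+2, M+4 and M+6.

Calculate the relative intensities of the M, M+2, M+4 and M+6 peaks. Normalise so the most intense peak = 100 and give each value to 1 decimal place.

100.0 : 96.0 : 30.7 : 3.3

The 3 Cl atoms are independent, so intensities follow the terms of (0.7576 + 0.2424)^3.
P(M) = 0.7576^3 = 0.434830
P(M+2) = 3 × 0.7576^2 × 0.2424^1 = 0.417382
P(M+4) = 3 × 0.7576^1 × 0.2424^2 = 0.133545
P(M+6) = 0.2424^3 = 0.014243
The M peak is largest (0.434830); scaling to 100 gives 100.0 : 96.0 : 30.7 : 3.3.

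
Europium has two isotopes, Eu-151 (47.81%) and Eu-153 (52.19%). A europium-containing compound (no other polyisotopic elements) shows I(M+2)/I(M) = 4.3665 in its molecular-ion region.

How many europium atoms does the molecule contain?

4

With n Eu atoms, P(M+2)/P(M) = C(n,1)·p^(n−1)q / p^n = n·q/p = n · 0.5219/0.4781.
n = 4.3665 × 0.4781/0.5219 = 4.00 ≈ 4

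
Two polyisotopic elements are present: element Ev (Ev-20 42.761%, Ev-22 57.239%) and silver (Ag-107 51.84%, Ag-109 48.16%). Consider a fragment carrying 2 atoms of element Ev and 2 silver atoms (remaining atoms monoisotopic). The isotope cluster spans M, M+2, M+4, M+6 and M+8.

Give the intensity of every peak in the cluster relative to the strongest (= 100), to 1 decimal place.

Element Ev pattern (n=2): 0.18285031 : 0.48951938 : 0.32763031
Silver pattern (n=2): 0.26873856 : 0.49932288 : 0.23193856
Convolve the two distributions (both contribute in 2-u steps):
  M: 0.18285031×0.26873856 = 0.049139
  M+2: 0.18285031×0.49932288 + 0.48951938×0.26873856 = 0.222854
  M+4: 0.18285031×0.23193856 + 0.48951938×0.49932288 + 0.32763031×0.26873856 = 0.374885
  M+6: 0.48951938×0.23193856 + 0.32763031×0.49932288 = 0.277132
  M+8: 0.32763031×0.23193856 = 0.075990
Scale to base peak (0.374885) = 100: 13.1 : 59.4 : 100.0 : 73.9 : 20.3

13.1 : 59.4 : 100.0 : 73.9 : 20.3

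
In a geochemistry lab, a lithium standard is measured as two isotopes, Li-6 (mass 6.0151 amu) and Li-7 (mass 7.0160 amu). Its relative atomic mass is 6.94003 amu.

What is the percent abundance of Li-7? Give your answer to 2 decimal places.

Writing the weighted mean with unknown fraction x of Li-6:
6.0151·x + 7.0160·(1 − x) = 6.94003
(6.0151 − 7.0160)·x = 6.94003 − 7.0160
x = -0.07597 / -1.0009 = 0.07590 → 7.59% Li-6, 92.41% Li-7.

92.41%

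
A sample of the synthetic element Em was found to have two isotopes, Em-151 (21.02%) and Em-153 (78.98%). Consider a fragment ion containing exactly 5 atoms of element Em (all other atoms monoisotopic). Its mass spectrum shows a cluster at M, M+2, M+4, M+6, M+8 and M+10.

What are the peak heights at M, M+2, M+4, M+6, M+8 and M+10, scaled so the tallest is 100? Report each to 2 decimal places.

0.10 : 1.89 : 14.17 : 53.23 : 100.00 : 75.15

Expanding (0.2102 + 0.7898)^5:
P(M) = 0.2102^5 = 0.000410
P(M+2) = 5 × 0.2102^4 × 0.7898^1 = 0.007709
P(M+4) = 10 × 0.2102^3 × 0.7898^2 = 0.057934
P(M+6) = 10 × 0.2102^2 × 0.7898^3 = 0.217679
P(M+8) = 5 × 0.2102^1 × 0.7898^4 = 0.408951
P(M+10) = 0.7898^5 = 0.307316
The M+8 peak is largest (0.408951); scaling to 100 gives 0.10 : 1.89 : 14.17 : 53.23 : 100.00 : 75.15.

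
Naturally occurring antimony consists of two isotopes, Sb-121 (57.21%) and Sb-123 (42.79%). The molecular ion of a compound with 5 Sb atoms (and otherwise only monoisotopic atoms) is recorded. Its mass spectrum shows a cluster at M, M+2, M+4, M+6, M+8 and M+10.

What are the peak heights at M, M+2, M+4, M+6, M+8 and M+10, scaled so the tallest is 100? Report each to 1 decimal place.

17.9 : 66.8 : 100.0 : 74.8 : 28.0 : 4.2

Each Sb atom is independently Sb-121 (p = 0.5721) or Sb-123 (q = 0.4279); the cluster is the binomial expansion (p + q)^5.
P(M) = 0.5721^5 = 0.061286
P(M+2) = 5 × 0.5721^4 × 0.4279^1 = 0.229192
P(M+4) = 10 × 0.5721^3 × 0.4279^2 = 0.342847
P(M+6) = 10 × 0.5721^2 × 0.4279^3 = 0.256431
P(M+8) = 5 × 0.5721^1 × 0.4279^4 = 0.095898
P(M+10) = 0.4279^5 = 0.014345
The M+4 peak is largest (0.342847); scaling to 100 gives 17.9 : 66.8 : 100.0 : 74.8 : 28.0 : 4.2.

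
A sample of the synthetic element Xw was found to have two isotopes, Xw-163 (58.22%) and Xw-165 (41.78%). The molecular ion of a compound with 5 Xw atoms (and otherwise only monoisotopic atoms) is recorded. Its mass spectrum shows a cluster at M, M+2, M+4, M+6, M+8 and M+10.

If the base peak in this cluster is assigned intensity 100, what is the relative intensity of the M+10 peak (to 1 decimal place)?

3.7

(0.5822 + 0.4178)^5 gives M 0.0669, M+2 0.2400, M+4 0.3445, M+6 0.2472, M+8 0.0887, M+10 0.0127; the largest is M+4.
P(M+4) = C(5,2) × 0.5822^3 × 0.4178^2 = 10 × 0.19734067 × 0.17455684 = 0.344472 (base)
P(M+10) = C(5,5) × 0.5822^0 × 0.4178^5 = 1 × 1.0000 × 0.0127304 = 0.012730
Relative intensity = 0.012730 / 0.344472 × 100 = 3.7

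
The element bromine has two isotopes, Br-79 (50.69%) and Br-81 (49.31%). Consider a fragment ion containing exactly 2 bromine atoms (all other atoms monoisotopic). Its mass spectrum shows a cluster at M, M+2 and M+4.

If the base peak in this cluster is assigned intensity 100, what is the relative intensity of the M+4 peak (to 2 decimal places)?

Term probabilities: M 0.2569, M+2 0.4999, M+4 0.2431. Base peak = M+2.
P(M+2) = C(2,1) × 0.5069^1 × 0.4931^1 = 2 × 0.5069 × 0.4931 = 0.499905 (base)
P(M+4) = C(2,2) × 0.5069^0 × 0.4931^2 = 1 × 1.0000 × 0.24314761 = 0.243148
Relative intensity = 0.243148 / 0.499905 × 100 = 48.64

48.64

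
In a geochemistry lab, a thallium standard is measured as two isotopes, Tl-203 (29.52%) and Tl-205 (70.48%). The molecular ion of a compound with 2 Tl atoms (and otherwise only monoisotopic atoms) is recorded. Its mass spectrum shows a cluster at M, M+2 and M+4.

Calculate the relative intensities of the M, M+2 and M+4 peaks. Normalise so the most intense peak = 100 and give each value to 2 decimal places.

17.54 : 83.77 : 100.00

Expanding (0.2952 + 0.7048)^2:
P(M) = 0.2952^2 = 0.087143
P(M+2) = 2 × 0.2952^1 × 0.7048^1 = 0.416114
P(M+4) = 0.7048^2 = 0.496743
The M+4 peak is largest (0.496743); scaling to 100 gives 17.54 : 83.77 : 100.00.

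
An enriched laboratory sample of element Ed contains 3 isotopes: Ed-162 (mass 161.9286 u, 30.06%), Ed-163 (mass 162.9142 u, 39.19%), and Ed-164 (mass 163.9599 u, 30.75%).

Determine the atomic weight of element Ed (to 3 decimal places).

162.939 u

Ar = Σ fᵢ·mᵢ = 0.3006 × 161.9286 + 0.3919 × 162.9142 + 0.3075 × 163.9599
= 48.67574 + 63.84607 + 50.41767 = 162.93948 u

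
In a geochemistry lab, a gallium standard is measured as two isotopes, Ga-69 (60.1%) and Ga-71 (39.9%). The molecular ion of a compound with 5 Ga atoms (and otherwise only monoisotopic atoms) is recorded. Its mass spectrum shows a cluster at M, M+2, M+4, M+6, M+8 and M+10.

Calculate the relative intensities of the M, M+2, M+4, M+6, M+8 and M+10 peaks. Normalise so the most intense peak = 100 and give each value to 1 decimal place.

22.7 : 75.3 : 100.0 : 66.4 : 22.0 : 2.9

Each Ga atom is independently Ga-69 (p = 0.601) or Ga-71 (q = 0.399); the cluster is the binomial expansion (p + q)^5.
P(M) = 0.601^5 = 0.078410
P(M+2) = 5 × 0.601^4 × 0.399^1 = 0.260280
P(M+4) = 10 × 0.601^3 × 0.399^2 = 0.345596
P(M+6) = 10 × 0.601^2 × 0.399^3 = 0.229439
P(M+8) = 5 × 0.601^1 × 0.399^4 = 0.076162
P(M+10) = 0.399^5 = 0.010113
The M+4 peak is largest (0.345596); scaling to 100 gives 22.7 : 75.3 : 100.0 : 66.4 : 22.0 : 2.9.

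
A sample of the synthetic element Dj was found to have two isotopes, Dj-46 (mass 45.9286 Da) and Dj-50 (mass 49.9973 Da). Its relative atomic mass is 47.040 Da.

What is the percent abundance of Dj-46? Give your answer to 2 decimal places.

Let x be the fractional abundance of Dj-46; then Dj-50 has abundance 1 − x.
45.9286·x + 49.9973·(1 − x) = 47.040
(45.9286 − 49.9973)·x = 47.040 − 49.9973
x = -2.9573 / -4.0687 = 0.72684 → 72.68% Dj-46, 27.32% Dj-50.

72.68%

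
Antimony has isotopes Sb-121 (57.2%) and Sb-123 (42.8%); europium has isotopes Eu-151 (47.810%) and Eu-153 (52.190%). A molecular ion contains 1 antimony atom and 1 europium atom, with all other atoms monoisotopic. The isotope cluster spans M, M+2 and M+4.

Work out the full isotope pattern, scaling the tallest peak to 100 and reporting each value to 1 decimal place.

Antimony pattern (n=1): 0.5720 : 0.4280
Europium pattern (n=1): 0.4781 : 0.5219
Convolve the two distributions (both contribute in 2-u steps):
  M: 0.5720×0.4781 = 0.273473
  M+2: 0.5720×0.5219 + 0.4280×0.4781 = 0.503154
  M+4: 0.4280×0.5219 = 0.223373
Scale to base peak (0.503154) = 100: 54.4 : 100.0 : 44.4

54.4 : 100.0 : 44.4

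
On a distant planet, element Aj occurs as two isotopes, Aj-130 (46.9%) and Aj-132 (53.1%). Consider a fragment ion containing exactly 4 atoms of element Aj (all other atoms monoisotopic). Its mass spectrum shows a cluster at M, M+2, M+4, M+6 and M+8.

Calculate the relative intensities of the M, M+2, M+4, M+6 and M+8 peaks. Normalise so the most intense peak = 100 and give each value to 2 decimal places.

Expanding (0.469 + 0.531)^4:
P(M) = 0.469^4 = 0.048383
P(M+2) = 4 × 0.469^3 × 0.531^1 = 0.219115
P(M+4) = 6 × 0.469^2 × 0.531^2 = 0.372123
P(M+6) = 4 × 0.469^1 × 0.531^3 = 0.280877
P(M+8) = 0.531^4 = 0.079502
The M+4 peak is largest (0.372123); scaling to 100 gives 13.00 : 58.88 : 100.00 : 75.48 : 21.36.

13.00 : 58.88 : 100.00 : 75.48 : 21.36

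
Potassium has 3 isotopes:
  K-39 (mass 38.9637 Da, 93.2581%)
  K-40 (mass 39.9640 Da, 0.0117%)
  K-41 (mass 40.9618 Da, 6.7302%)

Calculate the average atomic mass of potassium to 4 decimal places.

39.0983 Da

Average mass = Σ (abundance × isotope mass) = 0.932581 × 38.9637 + 0.000117 × 39.9640 + 0.067302 × 40.9618
= 36.33681 + 0.00468 + 2.75681 = 39.09830 Da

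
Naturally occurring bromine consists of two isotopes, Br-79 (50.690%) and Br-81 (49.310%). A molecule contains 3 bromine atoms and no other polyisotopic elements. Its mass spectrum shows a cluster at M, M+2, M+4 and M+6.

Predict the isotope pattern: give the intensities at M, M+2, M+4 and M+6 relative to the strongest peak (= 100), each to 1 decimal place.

34.3 : 100.0 : 97.3 : 31.5

Each Br atom is independently Br-79 (p = 0.50690) or Br-81 (q = 0.49310); the cluster is the binomial expansion (p + q)^3.
P(M) = 0.50690^3 = 0.130247
P(M+2) = 3 × 0.50690^2 × 0.49310^1 = 0.380103
P(M+4) = 3 × 0.50690^1 × 0.49310^2 = 0.369755
P(M+6) = 0.49310^3 = 0.119896
The M+2 peak is largest (0.380103); scaling to 100 gives 34.3 : 100.0 : 97.3 : 31.5.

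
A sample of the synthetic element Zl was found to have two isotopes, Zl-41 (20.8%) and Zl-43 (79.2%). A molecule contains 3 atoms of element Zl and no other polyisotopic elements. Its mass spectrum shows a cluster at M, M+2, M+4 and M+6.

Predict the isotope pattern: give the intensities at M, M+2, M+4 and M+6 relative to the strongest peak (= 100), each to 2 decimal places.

1.81 : 20.69 : 78.79 : 100.00

The 3 Zl atoms are independent, so intensities follow the terms of (0.208 + 0.792)^3.
P(M) = 0.208^3 = 0.008999
P(M+2) = 3 × 0.208^2 × 0.792^1 = 0.102795
P(M+4) = 3 × 0.208^1 × 0.792^2 = 0.391413
P(M+6) = 0.792^3 = 0.496793
The M+6 peak is largest (0.496793); scaling to 100 gives 1.81 : 20.69 : 78.79 : 100.00.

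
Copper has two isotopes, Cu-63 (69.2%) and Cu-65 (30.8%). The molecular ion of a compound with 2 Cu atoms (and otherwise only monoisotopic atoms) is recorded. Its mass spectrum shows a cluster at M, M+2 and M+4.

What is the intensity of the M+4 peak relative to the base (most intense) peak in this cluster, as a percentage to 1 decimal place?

Binomial terms of (0.692 + 0.308)^2: M 0.4789, M+2 0.4263, M+4 0.0949 → M is the base peak.
P(M) = C(2,0) × 0.692^2 × 0.308^0 = 1 × 0.478864 × 1.0000 = 0.478864 (base)
P(M+4) = C(2,2) × 0.692^0 × 0.308^2 = 1 × 1.0000 × 0.094864 = 0.094864
Relative intensity = 0.094864 / 0.478864 × 100 = 19.8

19.8%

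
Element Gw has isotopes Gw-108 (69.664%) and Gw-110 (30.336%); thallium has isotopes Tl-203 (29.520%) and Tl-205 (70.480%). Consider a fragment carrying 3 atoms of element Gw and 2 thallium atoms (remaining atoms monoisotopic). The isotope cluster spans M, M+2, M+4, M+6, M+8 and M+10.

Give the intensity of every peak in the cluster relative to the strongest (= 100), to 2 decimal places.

Element Gw pattern (n=3): 0.33808447 : 0.44166846 : 0.19232967 : 0.0279174
Thallium pattern (n=2): 0.08714304 : 0.41611392 : 0.49674304
Convolve the two distributions (both contribute in 2-u steps):
  M: 0.33808447×0.08714304 = 0.029462
  M+2: 0.33808447×0.41611392 + 0.44166846×0.08714304 = 0.179170
  M+4: 0.33808447×0.49674304 + 0.44166846×0.41611392 + 0.19232967×0.08714304 = 0.368486
  M+6: 0.44166846×0.49674304 + 0.19232967×0.41611392 + 0.0279174×0.08714304 = 0.301860
  M+8: 0.19232967×0.49674304 + 0.0279174×0.41611392 = 0.107155
  M+10: 0.0279174×0.49674304 = 0.013868
Scale to base peak (0.368486) = 100: 8.00 : 48.62 : 100.00 : 81.92 : 29.08 : 3.76

8.00 : 48.62 : 100.00 : 81.92 : 29.08 : 3.76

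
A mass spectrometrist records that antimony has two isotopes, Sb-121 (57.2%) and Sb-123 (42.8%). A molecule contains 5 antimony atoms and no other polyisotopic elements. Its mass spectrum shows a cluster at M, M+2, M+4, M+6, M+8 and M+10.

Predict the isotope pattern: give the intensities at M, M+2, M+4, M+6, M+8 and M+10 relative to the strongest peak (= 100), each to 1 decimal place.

17.9 : 66.8 : 100.0 : 74.8 : 28.0 : 4.2

The 5 Sb atoms are independent, so intensities follow the terms of (0.572 + 0.428)^5.
P(M) = 0.572^5 = 0.061232
P(M+2) = 5 × 0.572^4 × 0.428^1 = 0.229086
P(M+4) = 10 × 0.572^3 × 0.428^2 = 0.342827
P(M+6) = 10 × 0.572^2 × 0.428^3 = 0.256521
P(M+8) = 5 × 0.572^1 × 0.428^4 = 0.095971
P(M+10) = 0.428^5 = 0.014362
The M+4 peak is largest (0.342827); scaling to 100 gives 17.9 : 66.8 : 100.0 : 74.8 : 28.0 : 4.2.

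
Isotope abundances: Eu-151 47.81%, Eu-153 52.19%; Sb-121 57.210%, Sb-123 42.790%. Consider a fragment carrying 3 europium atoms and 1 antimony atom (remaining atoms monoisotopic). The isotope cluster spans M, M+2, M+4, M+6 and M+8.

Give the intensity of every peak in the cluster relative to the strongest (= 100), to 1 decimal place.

Europium pattern (n=3): 0.10928391 : 0.3578871 : 0.39067407 : 0.14215492
Antimony pattern (n=1): 0.5721 : 0.4279
Convolve the two distributions (both contribute in 2-u steps):
  M: 0.10928391×0.5721 = 0.062521
  M+2: 0.10928391×0.4279 + 0.3578871×0.5721 = 0.251510
  M+4: 0.3578871×0.4279 + 0.39067407×0.5721 = 0.376645
  M+6: 0.39067407×0.4279 + 0.14215492×0.5721 = 0.248496
  M+8: 0.14215492×0.4279 = 0.060828
Scale to base peak (0.376645) = 100: 16.6 : 66.8 : 100.0 : 66.0 : 16.1

16.6 : 66.8 : 100.0 : 66.0 : 16.1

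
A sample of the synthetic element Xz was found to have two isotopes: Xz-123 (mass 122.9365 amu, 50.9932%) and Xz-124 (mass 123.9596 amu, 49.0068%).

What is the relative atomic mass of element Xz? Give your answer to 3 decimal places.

The abundance-weighted mean is 0.509932 × 122.9365 + 0.490068 × 123.9596
= 62.68926 + 60.74863 = 123.43789 amu

123.438 amu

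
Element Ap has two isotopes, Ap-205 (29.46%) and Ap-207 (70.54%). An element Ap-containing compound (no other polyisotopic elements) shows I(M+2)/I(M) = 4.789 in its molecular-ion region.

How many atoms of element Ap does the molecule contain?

With n Ap atoms, P(M+2)/P(M) = C(n,1)·p^(n−1)q / p^n = n·q/p = n · 0.7054/0.2946.
n = 4.789 × 0.2946/0.7054 = 2.00 ≈ 2

2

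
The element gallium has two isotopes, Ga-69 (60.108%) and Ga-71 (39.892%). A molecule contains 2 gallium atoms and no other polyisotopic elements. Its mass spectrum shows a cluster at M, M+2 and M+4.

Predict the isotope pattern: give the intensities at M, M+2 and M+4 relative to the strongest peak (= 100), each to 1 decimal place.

75.3 : 100.0 : 33.2

Expanding (0.60108 + 0.39892)^2:
P(M) = 0.60108^2 = 0.361297
P(M+2) = 2 × 0.60108^1 × 0.39892^1 = 0.479566
P(M+4) = 0.39892^2 = 0.159137
The M+2 peak is largest (0.479566); scaling to 100 gives 75.3 : 100.0 : 33.2.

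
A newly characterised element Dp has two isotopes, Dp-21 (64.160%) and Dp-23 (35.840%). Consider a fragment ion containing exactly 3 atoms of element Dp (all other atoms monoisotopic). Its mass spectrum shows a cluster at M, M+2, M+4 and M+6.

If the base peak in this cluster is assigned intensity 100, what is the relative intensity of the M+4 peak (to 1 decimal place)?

(0.64160 + 0.35840)^3 gives M 0.2641, M+2 0.4426, M+4 0.2472, M+6 0.0460; the largest is M+2.
P(M+2) = C(3,1) × 0.64160^2 × 0.35840^1 = 3 × 0.41165056 × 0.3584 = 0.442607 (base)
P(M+4) = C(3,2) × 0.64160^1 × 0.35840^2 = 3 × 0.6416 × 0.12845056 = 0.247242
Relative intensity = 0.247242 / 0.442607 × 100 = 55.9

55.9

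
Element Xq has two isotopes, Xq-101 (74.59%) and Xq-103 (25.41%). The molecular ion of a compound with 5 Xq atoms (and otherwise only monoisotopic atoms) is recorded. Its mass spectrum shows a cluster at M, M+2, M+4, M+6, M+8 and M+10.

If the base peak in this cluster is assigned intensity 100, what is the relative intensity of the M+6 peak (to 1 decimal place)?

23.2

(0.7459 + 0.2541)^5 gives M 0.2309, M+2 0.3933, M+4 0.2679, M+6 0.0913, M+8 0.0155, M+10 0.0011; the largest is M+2.
P(M+2) = C(5,1) × 0.7459^4 × 0.2541^1 = 5 × 0.30954403 × 0.2541 = 0.393276 (base)
P(M+6) = C(5,3) × 0.7459^2 × 0.2541^3 = 10 × 0.55636681 × 0.01640643 = 0.091280
Relative intensity = 0.091280 / 0.393276 × 100 = 23.2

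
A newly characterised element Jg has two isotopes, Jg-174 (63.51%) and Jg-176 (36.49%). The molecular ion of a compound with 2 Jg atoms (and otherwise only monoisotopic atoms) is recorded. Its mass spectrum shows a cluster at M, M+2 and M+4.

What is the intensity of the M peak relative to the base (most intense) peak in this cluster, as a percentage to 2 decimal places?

(0.6351 + 0.3649)^2 gives M 0.4034, M+2 0.4635, M+4 0.1332; the largest is M+2.
P(M+2) = C(2,1) × 0.6351^1 × 0.3649^1 = 2 × 0.6351 × 0.3649 = 0.463496 (base)
P(M) = C(2,0) × 0.6351^2 × 0.3649^0 = 1 × 0.40335201 × 1.0000 = 0.403352
Relative intensity = 0.403352 / 0.463496 × 100 = 87.02

87.02%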